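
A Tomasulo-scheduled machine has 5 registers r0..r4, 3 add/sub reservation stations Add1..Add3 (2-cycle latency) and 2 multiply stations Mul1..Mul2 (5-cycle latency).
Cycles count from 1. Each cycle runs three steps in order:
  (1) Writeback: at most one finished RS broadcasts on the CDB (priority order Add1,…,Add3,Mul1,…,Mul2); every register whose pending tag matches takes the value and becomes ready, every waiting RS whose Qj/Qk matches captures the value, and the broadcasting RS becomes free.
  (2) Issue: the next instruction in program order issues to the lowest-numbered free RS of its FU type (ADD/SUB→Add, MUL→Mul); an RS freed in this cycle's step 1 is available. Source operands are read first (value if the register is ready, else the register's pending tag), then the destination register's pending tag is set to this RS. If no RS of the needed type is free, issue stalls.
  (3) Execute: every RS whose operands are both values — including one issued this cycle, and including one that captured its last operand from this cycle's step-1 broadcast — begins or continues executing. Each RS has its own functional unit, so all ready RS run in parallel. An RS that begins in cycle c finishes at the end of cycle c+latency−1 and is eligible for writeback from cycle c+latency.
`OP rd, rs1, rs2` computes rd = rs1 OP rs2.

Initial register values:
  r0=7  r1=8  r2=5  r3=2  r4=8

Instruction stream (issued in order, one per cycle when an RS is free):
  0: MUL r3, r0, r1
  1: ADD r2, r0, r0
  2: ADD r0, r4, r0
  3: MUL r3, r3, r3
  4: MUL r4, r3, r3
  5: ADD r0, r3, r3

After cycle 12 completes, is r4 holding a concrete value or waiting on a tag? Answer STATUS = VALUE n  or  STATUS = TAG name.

STATUS = TAG Mul1

  c1: issue MUL r3<-Mul1  regs: r0:7,r1:8,r2:5,r3:Mul1,r4:8
  c2: issue ADD r2<-Add1  regs: r0:7,r1:8,r2:Add1,r3:Mul1,r4:8
  c3: issue ADD r0<-Add2  regs: r0:Add2,r1:8,r2:Add1,r3:Mul1,r4:8
  c4: CDB Add1=14; issue MUL r3<-Mul2  regs: r0:Add2,r1:8,r2:14,r3:Mul2,r4:8
  c5: CDB Add2=15; stall  regs: r0:15,r1:8,r2:14,r3:Mul2,r4:8
  c6: CDB Mul1=56; issue MUL r4<-Mul1  regs: r0:15,r1:8,r2:14,r3:Mul2,r4:Mul1
  c7: issue ADD r0<-Add1  regs: r0:Add1,r1:8,r2:14,r3:Mul2,r4:Mul1
  c8: -  regs: r0:Add1,r1:8,r2:14,r3:Mul2,r4:Mul1
  c9: -  regs: r0:Add1,r1:8,r2:14,r3:Mul2,r4:Mul1
  c10: -  regs: r0:Add1,r1:8,r2:14,r3:Mul2,r4:Mul1
  c11: CDB Mul2=3136  regs: r0:Add1,r1:8,r2:14,r3:3136,r4:Mul1
  c12: -  regs: r0:Add1,r1:8,r2:14,r3:3136,r4:Mul1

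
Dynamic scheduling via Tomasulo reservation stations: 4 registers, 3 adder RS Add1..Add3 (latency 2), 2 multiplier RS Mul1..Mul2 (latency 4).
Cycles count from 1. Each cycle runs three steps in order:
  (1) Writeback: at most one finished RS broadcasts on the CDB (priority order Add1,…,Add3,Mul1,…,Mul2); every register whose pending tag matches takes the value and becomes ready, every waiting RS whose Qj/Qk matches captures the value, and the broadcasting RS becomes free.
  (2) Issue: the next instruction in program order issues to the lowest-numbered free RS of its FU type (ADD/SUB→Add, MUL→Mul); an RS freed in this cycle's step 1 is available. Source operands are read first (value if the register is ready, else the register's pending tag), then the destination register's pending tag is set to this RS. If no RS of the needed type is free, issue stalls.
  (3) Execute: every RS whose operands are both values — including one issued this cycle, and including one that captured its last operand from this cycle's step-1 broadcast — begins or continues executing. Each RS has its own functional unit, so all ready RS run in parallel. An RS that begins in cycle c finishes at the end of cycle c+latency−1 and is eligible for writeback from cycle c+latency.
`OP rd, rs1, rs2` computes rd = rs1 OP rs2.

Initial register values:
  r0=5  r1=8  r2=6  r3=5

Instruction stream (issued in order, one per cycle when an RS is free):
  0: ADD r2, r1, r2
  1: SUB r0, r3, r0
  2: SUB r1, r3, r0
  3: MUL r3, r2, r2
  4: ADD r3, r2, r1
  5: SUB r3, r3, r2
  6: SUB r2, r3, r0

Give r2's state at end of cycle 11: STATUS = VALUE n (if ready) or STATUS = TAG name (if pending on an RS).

STATUS = TAG Add3

  c1: issue ADD r2<-Add1  regs: r0:5,r1:8,r2:Add1,r3:5
  c2: issue SUB r0<-Add2  regs: r0:Add2,r1:8,r2:Add1,r3:5
  c3: CDB Add1=14; issue SUB r1<-Add1  regs: r0:Add2,r1:Add1,r2:14,r3:5
  c4: CDB Add2=0; issue MUL r3<-Mul1  regs: r0:0,r1:Add1,r2:14,r3:Mul1
  c5: issue ADD r3<-Add2  regs: r0:0,r1:Add1,r2:14,r3:Add2
  c6: CDB Add1=5; issue SUB r3<-Add1  regs: r0:0,r1:5,r2:14,r3:Add1
  c7: issue SUB r2<-Add3  regs: r0:0,r1:5,r2:Add3,r3:Add1
  c8: CDB Add2=19  regs: r0:0,r1:5,r2:Add3,r3:Add1
  c9: CDB Mul1=196  regs: r0:0,r1:5,r2:Add3,r3:Add1
  c10: CDB Add1=5  regs: r0:0,r1:5,r2:Add3,r3:5
  c11: -  regs: r0:0,r1:5,r2:Add3,r3:5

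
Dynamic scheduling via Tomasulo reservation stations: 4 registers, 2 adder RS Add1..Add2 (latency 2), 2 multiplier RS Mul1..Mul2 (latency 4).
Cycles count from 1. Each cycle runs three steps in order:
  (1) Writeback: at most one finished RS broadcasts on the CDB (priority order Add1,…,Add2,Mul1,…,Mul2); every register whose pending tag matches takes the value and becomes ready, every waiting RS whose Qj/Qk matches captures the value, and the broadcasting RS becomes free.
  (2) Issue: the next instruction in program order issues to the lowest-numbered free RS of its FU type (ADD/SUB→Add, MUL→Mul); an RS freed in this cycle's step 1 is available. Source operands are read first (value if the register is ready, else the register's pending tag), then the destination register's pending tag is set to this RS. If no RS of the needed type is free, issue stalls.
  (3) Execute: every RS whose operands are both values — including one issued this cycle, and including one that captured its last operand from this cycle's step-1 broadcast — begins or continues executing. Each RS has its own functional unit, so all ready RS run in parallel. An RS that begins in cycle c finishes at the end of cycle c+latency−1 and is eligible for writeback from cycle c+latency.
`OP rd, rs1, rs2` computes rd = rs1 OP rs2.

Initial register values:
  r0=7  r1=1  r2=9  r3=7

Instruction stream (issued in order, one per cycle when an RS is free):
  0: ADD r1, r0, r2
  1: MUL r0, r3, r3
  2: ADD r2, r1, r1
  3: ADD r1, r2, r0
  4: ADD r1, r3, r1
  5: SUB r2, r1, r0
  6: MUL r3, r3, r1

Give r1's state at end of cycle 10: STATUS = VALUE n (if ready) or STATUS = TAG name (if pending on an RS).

  c1: issue ADD r1<-Add1  regs: r0:7,r1:Add1,r2:9,r3:7
  c2: issue MUL r0<-Mul1  regs: r0:Mul1,r1:Add1,r2:9,r3:7
  c3: CDB Add1=16; issue ADD r2<-Add1  regs: r0:Mul1,r1:16,r2:Add1,r3:7
  c4: issue ADD r1<-Add2  regs: r0:Mul1,r1:Add2,r2:Add1,r3:7
  c5: CDB Add1=32; issue ADD r1<-Add1  regs: r0:Mul1,r1:Add1,r2:32,r3:7
  c6: CDB Mul1=49; stall  regs: r0:49,r1:Add1,r2:32,r3:7
  c7: stall  regs: r0:49,r1:Add1,r2:32,r3:7
  c8: CDB Add2=81; issue SUB r2<-Add2  regs: r0:49,r1:Add1,r2:Add2,r3:7
  c9: issue MUL r3<-Mul1  regs: r0:49,r1:Add1,r2:Add2,r3:Mul1
  c10: CDB Add1=88  regs: r0:49,r1:88,r2:Add2,r3:Mul1

STATUS = VALUE 88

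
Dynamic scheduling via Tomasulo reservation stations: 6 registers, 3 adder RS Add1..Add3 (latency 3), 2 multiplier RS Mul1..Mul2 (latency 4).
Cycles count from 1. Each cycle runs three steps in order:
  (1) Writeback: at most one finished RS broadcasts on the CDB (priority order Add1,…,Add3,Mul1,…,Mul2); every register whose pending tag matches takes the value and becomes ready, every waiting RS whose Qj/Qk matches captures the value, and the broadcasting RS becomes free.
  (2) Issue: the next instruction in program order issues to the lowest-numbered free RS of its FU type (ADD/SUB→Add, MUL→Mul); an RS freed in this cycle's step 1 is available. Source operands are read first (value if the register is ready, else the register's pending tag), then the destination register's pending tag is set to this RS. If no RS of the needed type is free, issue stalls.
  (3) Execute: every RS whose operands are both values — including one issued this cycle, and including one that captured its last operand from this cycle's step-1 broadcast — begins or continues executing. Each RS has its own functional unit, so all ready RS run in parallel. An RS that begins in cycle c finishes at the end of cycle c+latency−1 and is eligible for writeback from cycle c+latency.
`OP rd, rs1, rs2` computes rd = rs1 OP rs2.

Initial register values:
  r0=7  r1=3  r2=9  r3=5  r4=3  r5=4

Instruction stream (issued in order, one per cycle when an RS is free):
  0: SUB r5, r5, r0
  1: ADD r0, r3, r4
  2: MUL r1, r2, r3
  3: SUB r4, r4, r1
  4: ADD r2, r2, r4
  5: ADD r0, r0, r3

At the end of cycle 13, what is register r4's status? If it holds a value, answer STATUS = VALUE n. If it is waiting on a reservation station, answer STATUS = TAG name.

  c1: issue SUB r5<-Add1  regs: r0:7,r1:3,r2:9,r3:5,r4:3,r5:Add1
  c2: issue ADD r0<-Add2  regs: r0:Add2,r1:3,r2:9,r3:5,r4:3,r5:Add1
  c3: issue MUL r1<-Mul1  regs: r0:Add2,r1:Mul1,r2:9,r3:5,r4:3,r5:Add1
  c4: CDB Add1=-3; issue SUB r4<-Add1  regs: r0:Add2,r1:Mul1,r2:9,r3:5,r4:Add1,r5:-3
  c5: CDB Add2=8; issue ADD r2<-Add2  regs: r0:8,r1:Mul1,r2:Add2,r3:5,r4:Add1,r5:-3
  c6: issue ADD r0<-Add3  regs: r0:Add3,r1:Mul1,r2:Add2,r3:5,r4:Add1,r5:-3
  c7: CDB Mul1=45  regs: r0:Add3,r1:45,r2:Add2,r3:5,r4:Add1,r5:-3
  c8: -  regs: r0:Add3,r1:45,r2:Add2,r3:5,r4:Add1,r5:-3
  c9: CDB Add3=13  regs: r0:13,r1:45,r2:Add2,r3:5,r4:Add1,r5:-3
  c10: CDB Add1=-42  regs: r0:13,r1:45,r2:Add2,r3:5,r4:-42,r5:-3
  c11: -  regs: r0:13,r1:45,r2:Add2,r3:5,r4:-42,r5:-3
  c12: -  regs: r0:13,r1:45,r2:Add2,r3:5,r4:-42,r5:-3
  c13: CDB Add2=-33  regs: r0:13,r1:45,r2:-33,r3:5,r4:-42,r5:-3

STATUS = VALUE -42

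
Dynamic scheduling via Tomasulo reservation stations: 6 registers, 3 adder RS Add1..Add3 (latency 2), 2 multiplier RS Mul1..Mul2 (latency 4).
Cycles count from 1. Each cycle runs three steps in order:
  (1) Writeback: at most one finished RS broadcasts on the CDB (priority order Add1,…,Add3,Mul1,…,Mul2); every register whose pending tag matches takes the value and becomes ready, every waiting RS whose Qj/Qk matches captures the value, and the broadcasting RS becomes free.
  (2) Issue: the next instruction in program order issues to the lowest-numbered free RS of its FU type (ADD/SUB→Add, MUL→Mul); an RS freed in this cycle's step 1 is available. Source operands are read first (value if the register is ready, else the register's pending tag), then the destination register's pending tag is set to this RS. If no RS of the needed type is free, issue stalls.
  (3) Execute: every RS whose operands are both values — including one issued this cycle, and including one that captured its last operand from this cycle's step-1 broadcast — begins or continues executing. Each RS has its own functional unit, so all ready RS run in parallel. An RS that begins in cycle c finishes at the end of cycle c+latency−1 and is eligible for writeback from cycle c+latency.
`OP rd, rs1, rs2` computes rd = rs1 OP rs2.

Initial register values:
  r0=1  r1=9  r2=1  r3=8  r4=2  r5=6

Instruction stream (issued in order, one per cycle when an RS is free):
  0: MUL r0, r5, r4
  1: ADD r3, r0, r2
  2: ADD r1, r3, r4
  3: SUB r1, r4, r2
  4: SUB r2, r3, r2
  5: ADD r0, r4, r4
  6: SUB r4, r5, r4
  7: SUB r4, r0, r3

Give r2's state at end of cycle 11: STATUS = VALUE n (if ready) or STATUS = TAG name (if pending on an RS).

c1: issue MUL r0<-Mul1 | r0:Mul1,r1:9,r2:1,r3:8,r4:2,r5:6
c2: issue ADD r3<-Add1 | r0:Mul1,r1:9,r2:1,r3:Add1,r4:2,r5:6
c3: issue ADD r1<-Add2 | r0:Mul1,r1:Add2,r2:1,r3:Add1,r4:2,r5:6
c4: issue SUB r1<-Add3 | r0:Mul1,r1:Add3,r2:1,r3:Add1,r4:2,r5:6
c5: CDB Mul1=12; stall | r0:12,r1:Add3,r2:1,r3:Add1,r4:2,r5:6
c6: CDB Add3=1; issue SUB r2<-Add3 | r0:12,r1:1,r2:Add3,r3:Add1,r4:2,r5:6
c7: CDB Add1=13; issue ADD r0<-Add1 | r0:Add1,r1:1,r2:Add3,r3:13,r4:2,r5:6
c8: stall | r0:Add1,r1:1,r2:Add3,r3:13,r4:2,r5:6
c9: CDB Add1=4; issue SUB r4<-Add1 | r0:4,r1:1,r2:Add3,r3:13,r4:Add1,r5:6
c10: CDB Add2=15; issue SUB r4<-Add2 | r0:4,r1:1,r2:Add3,r3:13,r4:Add2,r5:6
c11: CDB Add1=4 | r0:4,r1:1,r2:Add3,r3:13,r4:Add2,r5:6

STATUS = TAG Add3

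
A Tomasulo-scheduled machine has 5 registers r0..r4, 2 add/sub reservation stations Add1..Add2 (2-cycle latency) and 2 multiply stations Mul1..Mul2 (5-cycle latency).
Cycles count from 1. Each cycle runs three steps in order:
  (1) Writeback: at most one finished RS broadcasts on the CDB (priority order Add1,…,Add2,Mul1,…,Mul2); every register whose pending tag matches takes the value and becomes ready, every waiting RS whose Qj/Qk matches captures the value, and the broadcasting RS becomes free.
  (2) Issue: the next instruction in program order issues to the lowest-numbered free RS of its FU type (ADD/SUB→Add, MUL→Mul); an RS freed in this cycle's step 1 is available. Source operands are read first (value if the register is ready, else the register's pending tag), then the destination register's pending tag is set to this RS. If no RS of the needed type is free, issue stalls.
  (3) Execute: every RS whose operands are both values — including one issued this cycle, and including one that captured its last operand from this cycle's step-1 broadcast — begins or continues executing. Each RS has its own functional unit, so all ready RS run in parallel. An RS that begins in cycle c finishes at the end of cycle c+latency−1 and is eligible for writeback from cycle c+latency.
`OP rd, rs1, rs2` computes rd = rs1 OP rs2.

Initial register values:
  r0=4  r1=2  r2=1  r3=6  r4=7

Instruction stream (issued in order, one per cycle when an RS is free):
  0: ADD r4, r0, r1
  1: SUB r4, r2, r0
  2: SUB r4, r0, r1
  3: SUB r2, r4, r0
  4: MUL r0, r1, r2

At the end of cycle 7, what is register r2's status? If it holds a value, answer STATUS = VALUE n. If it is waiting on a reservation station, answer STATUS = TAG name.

  c1: issue ADD r4<-Add1  regs: r0:4,r1:2,r2:1,r3:6,r4:Add1
  c2: issue SUB r4<-Add2  regs: r0:4,r1:2,r2:1,r3:6,r4:Add2
  c3: CDB Add1=6; issue SUB r4<-Add1  regs: r0:4,r1:2,r2:1,r3:6,r4:Add1
  c4: CDB Add2=-3; issue SUB r2<-Add2  regs: r0:4,r1:2,r2:Add2,r3:6,r4:Add1
  c5: CDB Add1=2; issue MUL r0<-Mul1  regs: r0:Mul1,r1:2,r2:Add2,r3:6,r4:2
  c6: -  regs: r0:Mul1,r1:2,r2:Add2,r3:6,r4:2
  c7: CDB Add2=-2  regs: r0:Mul1,r1:2,r2:-2,r3:6,r4:2

STATUS = VALUE -2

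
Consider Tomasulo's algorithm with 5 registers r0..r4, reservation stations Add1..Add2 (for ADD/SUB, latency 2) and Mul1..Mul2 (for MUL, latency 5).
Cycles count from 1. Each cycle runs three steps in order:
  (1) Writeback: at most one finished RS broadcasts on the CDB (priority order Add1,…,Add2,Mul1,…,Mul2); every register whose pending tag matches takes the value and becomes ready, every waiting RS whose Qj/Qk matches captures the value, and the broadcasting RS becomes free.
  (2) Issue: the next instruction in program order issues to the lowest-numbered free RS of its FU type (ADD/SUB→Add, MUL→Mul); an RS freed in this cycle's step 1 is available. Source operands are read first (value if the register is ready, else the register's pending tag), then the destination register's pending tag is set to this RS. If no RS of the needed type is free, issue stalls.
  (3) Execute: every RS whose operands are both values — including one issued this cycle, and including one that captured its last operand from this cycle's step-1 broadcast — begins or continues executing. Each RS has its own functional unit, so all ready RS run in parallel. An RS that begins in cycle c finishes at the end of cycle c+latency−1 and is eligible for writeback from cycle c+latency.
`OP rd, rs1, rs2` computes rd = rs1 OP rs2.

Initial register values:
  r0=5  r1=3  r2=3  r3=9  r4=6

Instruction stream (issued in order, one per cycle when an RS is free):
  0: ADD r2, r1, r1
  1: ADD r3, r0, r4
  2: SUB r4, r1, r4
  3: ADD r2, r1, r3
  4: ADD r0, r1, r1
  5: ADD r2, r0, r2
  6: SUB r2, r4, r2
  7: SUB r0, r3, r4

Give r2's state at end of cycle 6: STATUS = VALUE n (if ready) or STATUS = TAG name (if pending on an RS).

  c1: issue ADD r2<-Add1  regs: r0:5,r1:3,r2:Add1,r3:9,r4:6
  c2: issue ADD r3<-Add2  regs: r0:5,r1:3,r2:Add1,r3:Add2,r4:6
  c3: CDB Add1=6; issue SUB r4<-Add1  regs: r0:5,r1:3,r2:6,r3:Add2,r4:Add1
  c4: CDB Add2=11; issue ADD r2<-Add2  regs: r0:5,r1:3,r2:Add2,r3:11,r4:Add1
  c5: CDB Add1=-3; issue ADD r0<-Add1  regs: r0:Add1,r1:3,r2:Add2,r3:11,r4:-3
  c6: CDB Add2=14; issue ADD r2<-Add2  regs: r0:Add1,r1:3,r2:Add2,r3:11,r4:-3

STATUS = TAG Add2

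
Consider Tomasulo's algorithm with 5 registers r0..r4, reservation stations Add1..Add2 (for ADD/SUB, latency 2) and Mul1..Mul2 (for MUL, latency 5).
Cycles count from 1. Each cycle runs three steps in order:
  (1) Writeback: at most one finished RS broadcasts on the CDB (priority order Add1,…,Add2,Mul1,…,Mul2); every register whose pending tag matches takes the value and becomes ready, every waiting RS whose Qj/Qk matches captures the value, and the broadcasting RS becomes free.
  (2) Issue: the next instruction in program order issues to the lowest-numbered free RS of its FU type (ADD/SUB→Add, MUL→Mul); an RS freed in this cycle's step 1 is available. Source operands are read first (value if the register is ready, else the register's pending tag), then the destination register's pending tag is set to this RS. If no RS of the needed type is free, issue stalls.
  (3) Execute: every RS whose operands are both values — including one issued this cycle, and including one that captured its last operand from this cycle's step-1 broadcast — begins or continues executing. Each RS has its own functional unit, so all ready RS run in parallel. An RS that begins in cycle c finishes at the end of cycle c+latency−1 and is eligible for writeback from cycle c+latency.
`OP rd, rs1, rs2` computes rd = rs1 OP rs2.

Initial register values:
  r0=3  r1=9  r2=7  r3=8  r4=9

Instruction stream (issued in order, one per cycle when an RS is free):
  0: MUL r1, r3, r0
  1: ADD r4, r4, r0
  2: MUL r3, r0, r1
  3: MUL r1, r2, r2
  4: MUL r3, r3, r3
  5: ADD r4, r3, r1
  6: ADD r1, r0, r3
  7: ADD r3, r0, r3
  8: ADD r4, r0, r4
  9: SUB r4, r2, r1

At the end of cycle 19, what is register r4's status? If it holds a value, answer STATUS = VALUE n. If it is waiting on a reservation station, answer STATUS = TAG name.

  c1: issue MUL r1<-Mul1  regs: r0:3,r1:Mul1,r2:7,r3:8,r4:9
  c2: issue ADD r4<-Add1  regs: r0:3,r1:Mul1,r2:7,r3:8,r4:Add1
  c3: issue MUL r3<-Mul2  regs: r0:3,r1:Mul1,r2:7,r3:Mul2,r4:Add1
  c4: CDB Add1=12; stall  regs: r0:3,r1:Mul1,r2:7,r3:Mul2,r4:12
  c5: stall  regs: r0:3,r1:Mul1,r2:7,r3:Mul2,r4:12
  c6: CDB Mul1=24; issue MUL r1<-Mul1  regs: r0:3,r1:Mul1,r2:7,r3:Mul2,r4:12
  c7: stall  regs: r0:3,r1:Mul1,r2:7,r3:Mul2,r4:12
  c8: stall  regs: r0:3,r1:Mul1,r2:7,r3:Mul2,r4:12
  c9: stall  regs: r0:3,r1:Mul1,r2:7,r3:Mul2,r4:12
  c10: stall  regs: r0:3,r1:Mul1,r2:7,r3:Mul2,r4:12
  c11: CDB Mul1=49; issue MUL r3<-Mul1  regs: r0:3,r1:49,r2:7,r3:Mul1,r4:12
  c12: CDB Mul2=72; issue ADD r4<-Add1  regs: r0:3,r1:49,r2:7,r3:Mul1,r4:Add1
  c13: issue ADD r1<-Add2  regs: r0:3,r1:Add2,r2:7,r3:Mul1,r4:Add1
  c14: stall  regs: r0:3,r1:Add2,r2:7,r3:Mul1,r4:Add1
  c15: stall  regs: r0:3,r1:Add2,r2:7,r3:Mul1,r4:Add1
  c16: stall  regs: r0:3,r1:Add2,r2:7,r3:Mul1,r4:Add1
  c17: CDB Mul1=5184; stall  regs: r0:3,r1:Add2,r2:7,r3:5184,r4:Add1
  c18: stall  regs: r0:3,r1:Add2,r2:7,r3:5184,r4:Add1
  c19: CDB Add1=5233; issue ADD r3<-Add1  regs: r0:3,r1:Add2,r2:7,r3:Add1,r4:5233

STATUS = VALUE 5233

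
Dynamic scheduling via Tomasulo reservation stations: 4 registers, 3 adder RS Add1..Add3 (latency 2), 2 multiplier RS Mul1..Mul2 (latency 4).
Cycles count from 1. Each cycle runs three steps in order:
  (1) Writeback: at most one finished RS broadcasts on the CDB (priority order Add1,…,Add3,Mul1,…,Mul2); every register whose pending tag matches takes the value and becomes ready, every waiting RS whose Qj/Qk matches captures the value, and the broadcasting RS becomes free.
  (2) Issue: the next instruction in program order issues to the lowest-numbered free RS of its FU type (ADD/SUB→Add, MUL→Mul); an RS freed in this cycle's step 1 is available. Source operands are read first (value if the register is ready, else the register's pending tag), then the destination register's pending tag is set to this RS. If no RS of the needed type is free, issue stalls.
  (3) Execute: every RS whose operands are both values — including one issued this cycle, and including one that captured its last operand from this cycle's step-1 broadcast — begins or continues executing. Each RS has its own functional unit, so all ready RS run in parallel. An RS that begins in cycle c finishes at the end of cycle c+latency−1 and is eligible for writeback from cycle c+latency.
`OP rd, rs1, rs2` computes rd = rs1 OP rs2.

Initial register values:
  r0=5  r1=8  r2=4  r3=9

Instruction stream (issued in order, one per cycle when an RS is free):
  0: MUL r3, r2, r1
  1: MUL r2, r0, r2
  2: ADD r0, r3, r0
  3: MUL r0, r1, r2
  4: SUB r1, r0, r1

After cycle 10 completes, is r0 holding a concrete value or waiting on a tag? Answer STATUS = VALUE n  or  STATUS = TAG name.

c1: issue MUL r3<-Mul1 | r0:5,r1:8,r2:4,r3:Mul1
c2: issue MUL r2<-Mul2 | r0:5,r1:8,r2:Mul2,r3:Mul1
c3: issue ADD r0<-Add1 | r0:Add1,r1:8,r2:Mul2,r3:Mul1
c4: stall | r0:Add1,r1:8,r2:Mul2,r3:Mul1
c5: CDB Mul1=32; issue MUL r0<-Mul1 | r0:Mul1,r1:8,r2:Mul2,r3:32
c6: CDB Mul2=20; issue SUB r1<-Add2 | r0:Mul1,r1:Add2,r2:20,r3:32
c7: CDB Add1=37 | r0:Mul1,r1:Add2,r2:20,r3:32
c8: - | r0:Mul1,r1:Add2,r2:20,r3:32
c9: - | r0:Mul1,r1:Add2,r2:20,r3:32
c10: CDB Mul1=160 | r0:160,r1:Add2,r2:20,r3:32

STATUS = VALUE 160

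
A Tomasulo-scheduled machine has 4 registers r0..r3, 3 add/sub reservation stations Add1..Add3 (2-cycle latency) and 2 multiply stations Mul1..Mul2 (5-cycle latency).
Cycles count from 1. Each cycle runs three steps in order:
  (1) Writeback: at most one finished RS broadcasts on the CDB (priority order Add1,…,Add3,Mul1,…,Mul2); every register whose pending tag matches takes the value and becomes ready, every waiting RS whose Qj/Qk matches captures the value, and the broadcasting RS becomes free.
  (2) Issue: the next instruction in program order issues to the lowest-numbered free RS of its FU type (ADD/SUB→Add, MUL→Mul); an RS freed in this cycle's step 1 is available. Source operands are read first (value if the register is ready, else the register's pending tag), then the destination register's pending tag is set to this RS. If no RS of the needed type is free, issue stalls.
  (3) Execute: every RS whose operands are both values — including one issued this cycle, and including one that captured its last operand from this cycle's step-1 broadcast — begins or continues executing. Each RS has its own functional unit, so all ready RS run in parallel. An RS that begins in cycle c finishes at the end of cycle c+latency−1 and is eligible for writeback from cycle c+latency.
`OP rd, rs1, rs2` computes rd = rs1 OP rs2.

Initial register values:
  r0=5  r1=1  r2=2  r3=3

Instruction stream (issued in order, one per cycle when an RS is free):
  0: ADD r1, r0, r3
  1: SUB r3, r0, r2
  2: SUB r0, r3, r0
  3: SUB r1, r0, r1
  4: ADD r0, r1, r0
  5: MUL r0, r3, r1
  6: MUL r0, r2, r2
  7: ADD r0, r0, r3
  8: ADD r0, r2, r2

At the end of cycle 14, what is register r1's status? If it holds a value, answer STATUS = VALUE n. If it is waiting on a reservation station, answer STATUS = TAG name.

c1: issue ADD r1<-Add1 | r0:5,r1:Add1,r2:2,r3:3
c2: issue SUB r3<-Add2 | r0:5,r1:Add1,r2:2,r3:Add2
c3: CDB Add1=8; issue SUB r0<-Add1 | r0:Add1,r1:8,r2:2,r3:Add2
c4: CDB Add2=3; issue SUB r1<-Add2 | r0:Add1,r1:Add2,r2:2,r3:3
c5: issue ADD r0<-Add3 | r0:Add3,r1:Add2,r2:2,r3:3
c6: CDB Add1=-2; issue MUL r0<-Mul1 | r0:Mul1,r1:Add2,r2:2,r3:3
c7: issue MUL r0<-Mul2 | r0:Mul2,r1:Add2,r2:2,r3:3
c8: CDB Add2=-10; issue ADD r0<-Add1 | r0:Add1,r1:-10,r2:2,r3:3
c9: issue ADD r0<-Add2 | r0:Add2,r1:-10,r2:2,r3:3
c10: CDB Add3=-12 | r0:Add2,r1:-10,r2:2,r3:3
c11: CDB Add2=4 | r0:4,r1:-10,r2:2,r3:3
c12: CDB Mul2=4 | r0:4,r1:-10,r2:2,r3:3
c13: CDB Mul1=-30 | r0:4,r1:-10,r2:2,r3:3
c14: CDB Add1=7 | r0:4,r1:-10,r2:2,r3:3

STATUS = VALUE -10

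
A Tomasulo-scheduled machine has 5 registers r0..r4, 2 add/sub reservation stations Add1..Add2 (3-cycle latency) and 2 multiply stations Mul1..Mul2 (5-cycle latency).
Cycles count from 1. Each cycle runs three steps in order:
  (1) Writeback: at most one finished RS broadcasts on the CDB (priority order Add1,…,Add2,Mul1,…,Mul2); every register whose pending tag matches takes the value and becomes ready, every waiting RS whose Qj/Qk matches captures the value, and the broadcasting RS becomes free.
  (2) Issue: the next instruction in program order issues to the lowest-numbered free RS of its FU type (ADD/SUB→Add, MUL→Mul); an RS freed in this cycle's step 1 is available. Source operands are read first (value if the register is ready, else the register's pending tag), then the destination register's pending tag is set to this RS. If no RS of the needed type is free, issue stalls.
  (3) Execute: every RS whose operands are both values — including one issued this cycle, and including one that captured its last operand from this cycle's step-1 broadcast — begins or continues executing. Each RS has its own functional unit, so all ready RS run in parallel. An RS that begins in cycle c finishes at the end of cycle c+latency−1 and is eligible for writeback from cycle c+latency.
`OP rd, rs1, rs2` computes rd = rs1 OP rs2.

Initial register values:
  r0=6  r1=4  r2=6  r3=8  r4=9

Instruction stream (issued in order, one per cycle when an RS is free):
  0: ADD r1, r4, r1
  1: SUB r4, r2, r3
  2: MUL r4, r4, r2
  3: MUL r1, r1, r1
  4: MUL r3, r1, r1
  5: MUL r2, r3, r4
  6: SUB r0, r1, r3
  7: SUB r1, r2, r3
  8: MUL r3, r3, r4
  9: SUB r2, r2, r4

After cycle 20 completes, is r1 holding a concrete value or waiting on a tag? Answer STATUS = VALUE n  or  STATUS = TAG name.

c1: issue ADD r1<-Add1 | r0:6,r1:Add1,r2:6,r3:8,r4:9
c2: issue SUB r4<-Add2 | r0:6,r1:Add1,r2:6,r3:8,r4:Add2
c3: issue MUL r4<-Mul1 | r0:6,r1:Add1,r2:6,r3:8,r4:Mul1
c4: CDB Add1=13; issue MUL r1<-Mul2 | r0:6,r1:Mul2,r2:6,r3:8,r4:Mul1
c5: CDB Add2=-2; stall | r0:6,r1:Mul2,r2:6,r3:8,r4:Mul1
c6: stall | r0:6,r1:Mul2,r2:6,r3:8,r4:Mul1
c7: stall | r0:6,r1:Mul2,r2:6,r3:8,r4:Mul1
c8: stall | r0:6,r1:Mul2,r2:6,r3:8,r4:Mul1
c9: CDB Mul2=169; issue MUL r3<-Mul2 | r0:6,r1:169,r2:6,r3:Mul2,r4:Mul1
c10: CDB Mul1=-12; issue MUL r2<-Mul1 | r0:6,r1:169,r2:Mul1,r3:Mul2,r4:-12
c11: issue SUB r0<-Add1 | r0:Add1,r1:169,r2:Mul1,r3:Mul2,r4:-12
c12: issue SUB r1<-Add2 | r0:Add1,r1:Add2,r2:Mul1,r3:Mul2,r4:-12
c13: stall | r0:Add1,r1:Add2,r2:Mul1,r3:Mul2,r4:-12
c14: CDB Mul2=28561; issue MUL r3<-Mul2 | r0:Add1,r1:Add2,r2:Mul1,r3:Mul2,r4:-12
c15: stall | r0:Add1,r1:Add2,r2:Mul1,r3:Mul2,r4:-12
c16: stall | r0:Add1,r1:Add2,r2:Mul1,r3:Mul2,r4:-12
c17: CDB Add1=-28392; issue SUB r2<-Add1 | r0:-28392,r1:Add2,r2:Add1,r3:Mul2,r4:-12
c18: - | r0:-28392,r1:Add2,r2:Add1,r3:Mul2,r4:-12
c19: CDB Mul1=-342732 | r0:-28392,r1:Add2,r2:Add1,r3:Mul2,r4:-12
c20: CDB Mul2=-342732 | r0:-28392,r1:Add2,r2:Add1,r3:-342732,r4:-12

STATUS = TAG Add2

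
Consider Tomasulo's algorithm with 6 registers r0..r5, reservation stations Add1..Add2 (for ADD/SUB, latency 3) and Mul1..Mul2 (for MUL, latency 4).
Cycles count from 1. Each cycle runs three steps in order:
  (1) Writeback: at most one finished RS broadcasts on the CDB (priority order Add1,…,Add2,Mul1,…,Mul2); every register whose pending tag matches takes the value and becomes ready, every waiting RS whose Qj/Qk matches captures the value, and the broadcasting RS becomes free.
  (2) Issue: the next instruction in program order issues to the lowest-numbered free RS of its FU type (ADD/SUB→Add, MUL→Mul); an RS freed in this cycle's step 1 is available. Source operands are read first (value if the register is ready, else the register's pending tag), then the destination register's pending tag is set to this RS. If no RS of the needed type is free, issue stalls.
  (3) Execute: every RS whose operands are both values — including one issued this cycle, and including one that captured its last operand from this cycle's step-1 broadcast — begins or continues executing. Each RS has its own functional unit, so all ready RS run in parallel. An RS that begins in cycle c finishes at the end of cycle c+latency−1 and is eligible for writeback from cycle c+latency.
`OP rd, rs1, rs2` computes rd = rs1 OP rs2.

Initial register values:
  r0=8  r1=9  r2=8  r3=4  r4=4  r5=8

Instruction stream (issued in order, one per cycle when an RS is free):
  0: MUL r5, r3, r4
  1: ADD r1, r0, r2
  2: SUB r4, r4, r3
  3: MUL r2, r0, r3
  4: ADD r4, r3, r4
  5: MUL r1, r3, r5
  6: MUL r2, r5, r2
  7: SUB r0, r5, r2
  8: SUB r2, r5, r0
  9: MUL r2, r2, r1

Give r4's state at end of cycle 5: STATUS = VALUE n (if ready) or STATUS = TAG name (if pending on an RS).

  c1: issue MUL r5<-Mul1  regs: r0:8,r1:9,r2:8,r3:4,r4:4,r5:Mul1
  c2: issue ADD r1<-Add1  regs: r0:8,r1:Add1,r2:8,r3:4,r4:4,r5:Mul1
  c3: issue SUB r4<-Add2  regs: r0:8,r1:Add1,r2:8,r3:4,r4:Add2,r5:Mul1
  c4: issue MUL r2<-Mul2  regs: r0:8,r1:Add1,r2:Mul2,r3:4,r4:Add2,r5:Mul1
  c5: CDB Add1=16; issue ADD r4<-Add1  regs: r0:8,r1:16,r2:Mul2,r3:4,r4:Add1,r5:Mul1

STATUS = TAG Add1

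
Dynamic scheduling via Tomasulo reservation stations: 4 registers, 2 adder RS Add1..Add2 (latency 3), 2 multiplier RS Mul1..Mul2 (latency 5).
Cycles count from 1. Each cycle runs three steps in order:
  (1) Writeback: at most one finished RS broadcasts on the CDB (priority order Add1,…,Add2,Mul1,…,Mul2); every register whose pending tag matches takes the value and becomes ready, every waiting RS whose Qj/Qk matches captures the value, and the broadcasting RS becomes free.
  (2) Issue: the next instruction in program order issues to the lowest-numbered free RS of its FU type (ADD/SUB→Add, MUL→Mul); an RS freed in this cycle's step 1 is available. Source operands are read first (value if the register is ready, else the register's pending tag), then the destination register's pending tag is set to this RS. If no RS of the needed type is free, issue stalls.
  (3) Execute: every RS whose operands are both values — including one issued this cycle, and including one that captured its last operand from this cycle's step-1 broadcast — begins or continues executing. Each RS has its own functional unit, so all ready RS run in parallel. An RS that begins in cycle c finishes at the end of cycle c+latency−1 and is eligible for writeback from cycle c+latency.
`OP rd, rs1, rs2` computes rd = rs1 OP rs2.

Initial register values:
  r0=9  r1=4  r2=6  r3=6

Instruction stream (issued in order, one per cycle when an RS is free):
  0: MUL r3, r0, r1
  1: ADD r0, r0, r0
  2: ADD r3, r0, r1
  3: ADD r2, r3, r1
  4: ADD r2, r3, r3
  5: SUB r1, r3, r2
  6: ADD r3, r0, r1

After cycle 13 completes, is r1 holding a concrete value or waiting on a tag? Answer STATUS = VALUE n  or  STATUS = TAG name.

c1: issue MUL r3<-Mul1 | r0:9,r1:4,r2:6,r3:Mul1
c2: issue ADD r0<-Add1 | r0:Add1,r1:4,r2:6,r3:Mul1
c3: issue ADD r3<-Add2 | r0:Add1,r1:4,r2:6,r3:Add2
c4: stall | r0:Add1,r1:4,r2:6,r3:Add2
c5: CDB Add1=18; issue ADD r2<-Add1 | r0:18,r1:4,r2:Add1,r3:Add2
c6: CDB Mul1=36; stall | r0:18,r1:4,r2:Add1,r3:Add2
c7: stall | r0:18,r1:4,r2:Add1,r3:Add2
c8: CDB Add2=22; issue ADD r2<-Add2 | r0:18,r1:4,r2:Add2,r3:22
c9: stall | r0:18,r1:4,r2:Add2,r3:22
c10: stall | r0:18,r1:4,r2:Add2,r3:22
c11: CDB Add1=26; issue SUB r1<-Add1 | r0:18,r1:Add1,r2:Add2,r3:22
c12: CDB Add2=44; issue ADD r3<-Add2 | r0:18,r1:Add1,r2:44,r3:Add2
c13: - | r0:18,r1:Add1,r2:44,r3:Add2

STATUS = TAG Add1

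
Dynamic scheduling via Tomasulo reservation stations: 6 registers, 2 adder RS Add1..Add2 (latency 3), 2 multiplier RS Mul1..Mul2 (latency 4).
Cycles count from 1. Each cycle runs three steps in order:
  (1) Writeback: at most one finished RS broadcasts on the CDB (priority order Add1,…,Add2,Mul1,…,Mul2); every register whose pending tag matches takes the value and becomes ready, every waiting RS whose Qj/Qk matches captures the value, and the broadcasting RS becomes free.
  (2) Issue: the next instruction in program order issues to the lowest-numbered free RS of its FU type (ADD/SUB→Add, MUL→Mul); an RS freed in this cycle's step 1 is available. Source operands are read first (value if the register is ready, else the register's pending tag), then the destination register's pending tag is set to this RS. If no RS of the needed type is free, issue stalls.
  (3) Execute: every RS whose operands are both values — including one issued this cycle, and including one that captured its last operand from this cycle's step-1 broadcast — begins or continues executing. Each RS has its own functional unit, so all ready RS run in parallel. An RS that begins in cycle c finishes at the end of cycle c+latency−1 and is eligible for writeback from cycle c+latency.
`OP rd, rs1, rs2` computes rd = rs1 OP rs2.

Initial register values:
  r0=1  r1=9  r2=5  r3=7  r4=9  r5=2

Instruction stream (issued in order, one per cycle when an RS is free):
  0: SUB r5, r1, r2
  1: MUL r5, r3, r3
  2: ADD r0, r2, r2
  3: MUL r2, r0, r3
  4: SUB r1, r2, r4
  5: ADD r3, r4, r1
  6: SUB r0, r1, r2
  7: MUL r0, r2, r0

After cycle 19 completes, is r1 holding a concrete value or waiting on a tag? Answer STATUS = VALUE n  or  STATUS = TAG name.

cycle 1: issue SUB r5<-Add1 // r0:1,r1:9,r2:5,r3:7,r4:9,r5:Add1
cycle 2: issue MUL r5<-Mul1 // r0:1,r1:9,r2:5,r3:7,r4:9,r5:Mul1
cycle 3: issue ADD r0<-Add2 // r0:Add2,r1:9,r2:5,r3:7,r4:9,r5:Mul1
cycle 4: CDB Add1=4; issue MUL r2<-Mul2 // r0:Add2,r1:9,r2:Mul2,r3:7,r4:9,r5:Mul1
cycle 5: issue SUB r1<-Add1 // r0:Add2,r1:Add1,r2:Mul2,r3:7,r4:9,r5:Mul1
cycle 6: CDB Add2=10; issue ADD r3<-Add2 // r0:10,r1:Add1,r2:Mul2,r3:Add2,r4:9,r5:Mul1
cycle 7: CDB Mul1=49; stall // r0:10,r1:Add1,r2:Mul2,r3:Add2,r4:9,r5:49
cycle 8: stall // r0:10,r1:Add1,r2:Mul2,r3:Add2,r4:9,r5:49
cycle 9: stall // r0:10,r1:Add1,r2:Mul2,r3:Add2,r4:9,r5:49
cycle 10: CDB Mul2=70; stall // r0:10,r1:Add1,r2:70,r3:Add2,r4:9,r5:49
cycle 11: stall // r0:10,r1:Add1,r2:70,r3:Add2,r4:9,r5:49
cycle 12: stall // r0:10,r1:Add1,r2:70,r3:Add2,r4:9,r5:49
cycle 13: CDB Add1=61; issue SUB r0<-Add1 // r0:Add1,r1:61,r2:70,r3:Add2,r4:9,r5:49
cycle 14: issue MUL r0<-Mul1 // r0:Mul1,r1:61,r2:70,r3:Add2,r4:9,r5:49
cycle 15: - // r0:Mul1,r1:61,r2:70,r3:Add2,r4:9,r5:49
cycle 16: CDB Add1=-9 // r0:Mul1,r1:61,r2:70,r3:Add2,r4:9,r5:49
cycle 17: CDB Add2=70 // r0:Mul1,r1:61,r2:70,r3:70,r4:9,r5:49
cycle 18: - // r0:Mul1,r1:61,r2:70,r3:70,r4:9,r5:49
cycle 19: - // r0:Mul1,r1:61,r2:70,r3:70,r4:9,r5:49

STATUS = VALUE 61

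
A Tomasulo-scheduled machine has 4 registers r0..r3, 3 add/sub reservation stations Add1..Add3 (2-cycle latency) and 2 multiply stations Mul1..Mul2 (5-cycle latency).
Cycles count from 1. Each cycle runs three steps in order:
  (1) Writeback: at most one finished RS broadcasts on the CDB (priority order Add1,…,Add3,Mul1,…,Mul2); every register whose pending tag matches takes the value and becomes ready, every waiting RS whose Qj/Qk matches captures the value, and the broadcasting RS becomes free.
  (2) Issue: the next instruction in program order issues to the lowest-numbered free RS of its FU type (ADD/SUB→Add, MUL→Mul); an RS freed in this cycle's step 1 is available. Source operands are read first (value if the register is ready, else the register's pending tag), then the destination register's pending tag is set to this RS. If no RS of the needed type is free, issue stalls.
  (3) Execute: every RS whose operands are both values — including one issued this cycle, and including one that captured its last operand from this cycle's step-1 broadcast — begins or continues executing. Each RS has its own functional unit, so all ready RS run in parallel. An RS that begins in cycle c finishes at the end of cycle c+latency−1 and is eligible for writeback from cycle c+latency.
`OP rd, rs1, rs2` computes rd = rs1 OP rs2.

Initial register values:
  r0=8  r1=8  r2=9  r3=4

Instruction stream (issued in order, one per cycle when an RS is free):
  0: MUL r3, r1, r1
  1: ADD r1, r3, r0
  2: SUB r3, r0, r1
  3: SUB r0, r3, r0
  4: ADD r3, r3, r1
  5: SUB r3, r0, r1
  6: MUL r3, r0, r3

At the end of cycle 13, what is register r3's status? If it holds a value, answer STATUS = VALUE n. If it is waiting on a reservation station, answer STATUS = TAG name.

c1: issue MUL r3<-Mul1 | r0:8,r1:8,r2:9,r3:Mul1
c2: issue ADD r1<-Add1 | r0:8,r1:Add1,r2:9,r3:Mul1
c3: issue SUB r3<-Add2 | r0:8,r1:Add1,r2:9,r3:Add2
c4: issue SUB r0<-Add3 | r0:Add3,r1:Add1,r2:9,r3:Add2
c5: stall | r0:Add3,r1:Add1,r2:9,r3:Add2
c6: CDB Mul1=64; stall | r0:Add3,r1:Add1,r2:9,r3:Add2
c7: stall | r0:Add3,r1:Add1,r2:9,r3:Add2
c8: CDB Add1=72; issue ADD r3<-Add1 | r0:Add3,r1:72,r2:9,r3:Add1
c9: stall | r0:Add3,r1:72,r2:9,r3:Add1
c10: CDB Add2=-64; issue SUB r3<-Add2 | r0:Add3,r1:72,r2:9,r3:Add2
c11: issue MUL r3<-Mul1 | r0:Add3,r1:72,r2:9,r3:Mul1
c12: CDB Add1=8 | r0:Add3,r1:72,r2:9,r3:Mul1
c13: CDB Add3=-72 | r0:-72,r1:72,r2:9,r3:Mul1

STATUS = TAG Mul1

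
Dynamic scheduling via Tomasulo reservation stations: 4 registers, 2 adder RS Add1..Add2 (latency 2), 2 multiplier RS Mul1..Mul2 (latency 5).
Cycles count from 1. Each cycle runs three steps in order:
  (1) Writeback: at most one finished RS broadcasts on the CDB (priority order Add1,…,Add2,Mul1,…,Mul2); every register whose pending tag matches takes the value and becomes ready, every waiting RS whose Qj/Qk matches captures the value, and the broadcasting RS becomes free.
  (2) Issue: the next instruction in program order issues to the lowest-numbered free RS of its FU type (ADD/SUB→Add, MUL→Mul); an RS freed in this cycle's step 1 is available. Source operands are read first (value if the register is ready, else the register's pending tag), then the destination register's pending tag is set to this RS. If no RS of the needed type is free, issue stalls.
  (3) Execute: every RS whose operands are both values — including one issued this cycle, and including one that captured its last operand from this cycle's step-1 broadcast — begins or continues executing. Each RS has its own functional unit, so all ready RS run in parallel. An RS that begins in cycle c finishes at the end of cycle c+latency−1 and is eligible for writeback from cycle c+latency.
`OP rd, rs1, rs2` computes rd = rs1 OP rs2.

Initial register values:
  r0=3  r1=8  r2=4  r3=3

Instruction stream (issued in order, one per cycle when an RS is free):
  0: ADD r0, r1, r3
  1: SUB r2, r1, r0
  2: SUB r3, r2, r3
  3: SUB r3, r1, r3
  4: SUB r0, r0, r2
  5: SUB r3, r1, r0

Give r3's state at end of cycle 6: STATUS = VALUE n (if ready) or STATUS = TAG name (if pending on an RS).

c1: issue ADD r0<-Add1 | r0:Add1,r1:8,r2:4,r3:3
c2: issue SUB r2<-Add2 | r0:Add1,r1:8,r2:Add2,r3:3
c3: CDB Add1=11; issue SUB r3<-Add1 | r0:11,r1:8,r2:Add2,r3:Add1
c4: stall | r0:11,r1:8,r2:Add2,r3:Add1
c5: CDB Add2=-3; issue SUB r3<-Add2 | r0:11,r1:8,r2:-3,r3:Add2
c6: stall | r0:11,r1:8,r2:-3,r3:Add2

STATUS = TAG Add2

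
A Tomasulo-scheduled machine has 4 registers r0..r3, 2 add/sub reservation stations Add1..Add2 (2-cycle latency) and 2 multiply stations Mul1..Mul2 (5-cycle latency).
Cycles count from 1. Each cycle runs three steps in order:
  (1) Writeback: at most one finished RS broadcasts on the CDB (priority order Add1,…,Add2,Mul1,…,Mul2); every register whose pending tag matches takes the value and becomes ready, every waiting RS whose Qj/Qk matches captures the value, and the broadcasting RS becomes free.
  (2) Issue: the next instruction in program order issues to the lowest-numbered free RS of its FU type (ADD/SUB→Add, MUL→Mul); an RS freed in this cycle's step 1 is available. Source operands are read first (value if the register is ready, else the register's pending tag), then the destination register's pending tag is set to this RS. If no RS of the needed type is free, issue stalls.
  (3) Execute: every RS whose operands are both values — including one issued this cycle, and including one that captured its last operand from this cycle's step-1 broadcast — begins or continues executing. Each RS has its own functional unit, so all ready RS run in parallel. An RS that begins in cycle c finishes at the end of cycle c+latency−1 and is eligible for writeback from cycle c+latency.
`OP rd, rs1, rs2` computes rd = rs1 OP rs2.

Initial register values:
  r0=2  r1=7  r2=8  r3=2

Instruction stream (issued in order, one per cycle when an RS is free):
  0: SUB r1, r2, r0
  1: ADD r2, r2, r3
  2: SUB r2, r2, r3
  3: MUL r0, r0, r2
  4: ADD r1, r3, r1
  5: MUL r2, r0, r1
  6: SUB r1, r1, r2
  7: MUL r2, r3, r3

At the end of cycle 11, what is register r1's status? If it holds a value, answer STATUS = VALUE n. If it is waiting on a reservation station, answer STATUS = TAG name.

STATUS = TAG Add1

c1: issue SUB r1<-Add1 | r0:2,r1:Add1,r2:8,r3:2
c2: issue ADD r2<-Add2 | r0:2,r1:Add1,r2:Add2,r3:2
c3: CDB Add1=6; issue SUB r2<-Add1 | r0:2,r1:6,r2:Add1,r3:2
c4: CDB Add2=10; issue MUL r0<-Mul1 | r0:Mul1,r1:6,r2:Add1,r3:2
c5: issue ADD r1<-Add2 | r0:Mul1,r1:Add2,r2:Add1,r3:2
c6: CDB Add1=8; issue MUL r2<-Mul2 | r0:Mul1,r1:Add2,r2:Mul2,r3:2
c7: CDB Add2=8; issue SUB r1<-Add1 | r0:Mul1,r1:Add1,r2:Mul2,r3:2
c8: stall | r0:Mul1,r1:Add1,r2:Mul2,r3:2
c9: stall | r0:Mul1,r1:Add1,r2:Mul2,r3:2
c10: stall | r0:Mul1,r1:Add1,r2:Mul2,r3:2
c11: CDB Mul1=16; issue MUL r2<-Mul1 | r0:16,r1:Add1,r2:Mul1,r3:2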